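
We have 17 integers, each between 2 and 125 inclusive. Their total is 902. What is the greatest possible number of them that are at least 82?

If k of the values are ≥ 82, the total is ≥ 82k + 2(17 − k).
Setting 82k + 2(17 − k) ≤ 902 gives 80k ≤ 868, so k ≤ 10.
k = 10 is achieved by 10 values at 82 and 7 at 2, total 834; add 68 to one value (staying below 82) to reach 902.

10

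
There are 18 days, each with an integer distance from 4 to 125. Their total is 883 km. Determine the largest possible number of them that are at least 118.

Suppose k of them are at least 118. Those contribute at least 118 each and the other 18 − k at least 4 each.
So the total is at least 118k + 4(18 − k) = 72 + 114k. This must be ≤ 883, giving k ≤ 7.
k = 7 is achieved by 7 values at 118 and 11 at 4, total 870; add 13 to one value (staying below 118) to reach 883.

7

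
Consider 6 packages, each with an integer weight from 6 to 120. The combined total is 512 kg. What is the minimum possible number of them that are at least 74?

2

Each value short of 74 is at most 73, costing at least 120 − 73 = 47 against the maximum total of 720.
We can afford to lose at most 720 − 512 = 208, so at most ⌊208/47⌋ = 4 fall short, and at least 2 are ≥ 74.
Exactly 2 works: 2 values at 120 and 4 at 73 total 532; lower one of the high values by 20 (still ≥ 74) to hit 512.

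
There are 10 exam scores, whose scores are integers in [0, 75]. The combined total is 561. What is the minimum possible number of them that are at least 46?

4

If only k of them are at least 46, the other 10 − k are at most 45, so the total is at most k·75 + (10 − k)·45.
This must reach 561, so k·75 + (10 − k)·45 ≥ 561, giving k ≥ 4.
Exactly 4 works: 4 values at 75 and 6 at 45 total 570; lower one of the high values by 9 (still ≥ 46) to hit 561.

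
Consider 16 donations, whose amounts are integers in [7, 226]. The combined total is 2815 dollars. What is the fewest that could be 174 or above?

1

Each value short of 174 is at most 173, costing at least 226 − 173 = 53 against the maximum total of 3616.
We can afford to lose at most 3616 − 2815 = 801, so at most ⌊801/53⌋ = 15 fall short, and at least 1 are ≥ 174.
Exactly 1 works: 1 value at 226 and 15 at 173 total 2821; lower one of the high values by 6 (still ≥ 174) to hit 2815.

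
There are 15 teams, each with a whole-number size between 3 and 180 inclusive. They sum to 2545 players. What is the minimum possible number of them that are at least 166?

5

Each value short of 166 is at most 165, costing at least 180 − 165 = 15 against the maximum total of 2700.
We can afford to lose at most 2700 − 2545 = 155, so at most ⌊155/15⌋ = 10 fall short, and at least 5 are ≥ 166.
Exactly 5 works: 5 values at 180 and 10 at 165 total 2550; lower one of the high values by 5 (still ≥ 166) to hit 2545.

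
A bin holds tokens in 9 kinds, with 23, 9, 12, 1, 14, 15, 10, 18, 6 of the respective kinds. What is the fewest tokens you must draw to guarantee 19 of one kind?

104

In the worst case you take as many as possible of each kind without reaching 19: 18 + 9 + 12 + 1 + 14 + 15 + 10 + 18 + 6 = 103.
The next one must give 19 of some kind, so 103 + 1 = 104.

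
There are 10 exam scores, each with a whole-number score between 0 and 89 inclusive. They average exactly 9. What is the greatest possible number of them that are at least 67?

The total is 10 × 9 = 90.
If k of the values are ≥ 67, the total is ≥ 67k + 0(10 − k).
Setting 67k + 0(10 − k) ≤ 90 gives 67k ≤ 90, so k ≤ 1.
k = 1 is achieved by 1 value at 67 and 9 at 0, total 67; add 23 to one value (staying below 67) to reach 90.

1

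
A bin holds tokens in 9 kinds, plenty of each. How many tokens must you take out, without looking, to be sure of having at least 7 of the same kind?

You could draw 6 of every kind without reaching 7 of any — 54 in all.
One more forces 7 of some kind, so 54 + 1 = 55.

55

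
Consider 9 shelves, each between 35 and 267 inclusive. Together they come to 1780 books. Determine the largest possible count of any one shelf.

267

To make one shelf as large as possible, make the other 8 as small as possible.
The other 8 contribute at least 8 × 35 = 280, leaving at most 1780 − 280 = 1500.
But each shelf is capped at 267, so the maximum is 267.
Achievable: one at 267 and the other 8 totalling 1513, which fits since 8 × 35 ≤ 1513 ≤ 8 × 267.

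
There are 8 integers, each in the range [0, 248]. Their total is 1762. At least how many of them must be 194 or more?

4

Each value short of 194 is at most 193, costing at least 248 − 193 = 55 against the maximum total of 1984.
We can afford to lose at most 1984 − 1762 = 222, so at most ⌊222/55⌋ = 4 fall short, and at least 4 are ≥ 194.
Exactly 4 works: 4 values at 248 and 4 at 193 total 1764; lower one of the high values by 2 (still ≥ 194) to hit 1762.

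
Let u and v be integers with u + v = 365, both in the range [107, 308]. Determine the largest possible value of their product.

For a fixed sum, the product uv is largest when u and v are as close as possible.
Taking u = 182 and v = 183 (both in [107, 308]) gives uv = 33306.

33306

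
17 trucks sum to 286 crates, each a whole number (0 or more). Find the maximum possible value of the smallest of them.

16

If every one of the 17 were at least 17, the total would be at least 17 × 17 = 289 > 286.
Equality holds with 3 values of 16 and 14 values of 17.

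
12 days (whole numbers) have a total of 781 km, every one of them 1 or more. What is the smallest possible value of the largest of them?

66

Some value must be at least ⌈781/12⌉ = 66, since 12 × 65 = 780 < 781.
Taking 11 copies of 65 and 1 copy of 66 gives exactly 781, so 66 is attained.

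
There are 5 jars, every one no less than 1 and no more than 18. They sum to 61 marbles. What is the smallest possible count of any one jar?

Minimizing one value means maximizing the remaining 4.
The other 4 can take up 4 × 18 = 72 ≥ 61 − 1, so one jar can sit at its floor of 1.
Achievable: one at 1 and the other 4 totalling 60, which fits since 4 × 1 ≤ 60 ≤ 4 × 18.

1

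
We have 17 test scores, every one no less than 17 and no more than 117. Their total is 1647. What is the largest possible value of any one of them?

To make one score as large as possible, make the other 16 as small as possible.
The other 16 contribute at least 16 × 17 = 272, leaving at most 1647 − 272 = 1375.
But each score is capped at 117, so the maximum is 117.
Achievable: one at 117 and the other 16 totalling 1530, which fits since 16 × 17 ≤ 1530 ≤ 16 × 117.

117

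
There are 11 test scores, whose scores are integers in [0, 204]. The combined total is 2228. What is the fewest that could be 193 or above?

Each value short of 193 is at most 192, costing at least 204 − 192 = 12 against the maximum total of 2244.
We can afford to lose at most 2244 − 2228 = 16, so at most ⌊16/12⌋ = 1 fall short, and at least 10 are ≥ 193.
Exactly 10 works: 10 values at 204 and 1 at 192 total 2232; lower one of the high values by 4 (still ≥ 193) to hit 2228.

10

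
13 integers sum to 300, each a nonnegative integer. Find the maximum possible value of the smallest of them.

23

If every one of the 13 were at least 24, the total would be at least 13 × 24 = 312 > 300.
Taking 12 copies of 23 and 1 copy of 24 gives exactly 300, so 23 is attained.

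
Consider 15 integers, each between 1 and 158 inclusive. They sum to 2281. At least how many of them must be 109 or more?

14

Suppose at most 15 − j of them reach 109; then j values are ≤ 108 and the rest ≤ 158.
The total is then ≤ 108·j + 158·(15 − j) = 2370 − 50j. For this to be ≥ 2281 we need j ≤ 1, so at least 15 − 1 = 14 must reach 109.
Exactly 14 works: 14 values at 158 and 1 at 108 total 2320; lower one of the high values by 39 (still ≥ 109) to hit 2281.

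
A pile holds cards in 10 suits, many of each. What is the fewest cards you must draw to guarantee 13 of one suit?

121

In the worst case you draw 12 of each of the 10 suits: 10 × 12 = 120.
One more forces 13 of some suit, so 120 + 1 = 121.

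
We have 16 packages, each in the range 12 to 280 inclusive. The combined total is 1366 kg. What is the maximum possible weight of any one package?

280

To make one package as large as possible, make the other 15 as small as possible.
The other 15 contribute at least 15 × 12 = 180, leaving at most 1366 − 180 = 1186.
But each package is capped at 280, so the maximum is 280.
Achievable: one at 280 and the other 15 totalling 1086, which fits since 15 × 12 ≤ 1086 ≤ 15 × 280.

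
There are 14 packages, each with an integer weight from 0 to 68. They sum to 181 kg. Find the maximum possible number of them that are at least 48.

With k values at 48 or above and the rest at least 0, the sum is at least 0 + 48k.
Since the sum is 181, we need 48k ≤ 181, i.e. k ≤ 3.
k = 3 is achieved by 3 values at 48 and 11 at 0, total 144; add 37 to one value (staying below 48) to reach 181.

3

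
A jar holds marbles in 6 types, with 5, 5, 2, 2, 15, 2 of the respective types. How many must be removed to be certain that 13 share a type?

29

In the worst case you take as many as possible of each type without reaching 13: 5 + 5 + 2 + 2 + 12 + 2 = 28.
The next one must give 13 of some type, so 28 + 1 = 29.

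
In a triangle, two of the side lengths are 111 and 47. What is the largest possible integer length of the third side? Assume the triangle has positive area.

157

The third side must be less than 111 + 47 = 158.
The largest integer below 158 is 157.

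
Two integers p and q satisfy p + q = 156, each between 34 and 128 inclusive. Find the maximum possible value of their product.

6084

pq = p(156 − p) is maximized when p is as near 156/2 as the bounds allow.
Taking p = 78 and q = 78 (both in [34, 128]) gives pq = 6084.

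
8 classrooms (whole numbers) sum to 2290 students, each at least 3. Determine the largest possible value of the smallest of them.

286

The 8 values sum to 2290, so their minimum is at most ⌊2290/8⌋ = 286.
Equality holds with 6 values of 286 and 2 values of 287.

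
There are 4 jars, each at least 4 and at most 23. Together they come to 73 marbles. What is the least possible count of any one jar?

Minimizing one value means maximizing the remaining 3.
The other 3 contribute at most 3 × 23 = 69, leaving at least 73 − 69 = 4.
Since 4 ≥ 4, this is achievable: one at 4 and 3 at 23.

4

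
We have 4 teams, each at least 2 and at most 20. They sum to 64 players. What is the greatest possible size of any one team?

20

To make one team as large as possible, make the other 3 as small as possible.
The other 3 contribute at least 3 × 2 = 6, leaving at most 64 − 6 = 58.
But each team is capped at 20, so the maximum is 20.
Achievable: one at 20 and the other 3 totalling 44, which fits since 3 × 2 ≤ 44 ≤ 3 × 20.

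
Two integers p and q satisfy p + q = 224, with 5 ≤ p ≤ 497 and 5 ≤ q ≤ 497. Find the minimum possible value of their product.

For a fixed sum, pq is smallest when p and q are as far apart as possible.
At the endpoint p = 5, q = 224 − 5 = 219, so pq = 5 × 219 = 1095.

1095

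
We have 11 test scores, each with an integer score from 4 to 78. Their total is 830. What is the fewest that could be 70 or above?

8

If only k of them are at least 70, the other 11 − k are at most 69, so the total is at most k·78 + (11 − k)·69.
This must reach 830, so k·78 + (11 − k)·69 ≥ 830, giving k ≥ 8.
Exactly 8 works: 8 values at 78 and 3 at 69 total 831; lower one of the high values by 1 (still ≥ 70) to hit 830.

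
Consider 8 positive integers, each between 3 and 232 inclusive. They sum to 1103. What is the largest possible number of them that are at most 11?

3

Each value at 11 or below falls at least 232 − 11 = 221 short of the ceiling 232.
The ceiling total is 8 × 232 = 1856, and we need 1103, so at most ⌊(1856 − 1103)/221⌋ = 3 can be that low.
k = 3 is achieved by 3 values at 11 and 5 at 232, total 1193; lower one of the 232's by 90 (still > 11) to reach 1103.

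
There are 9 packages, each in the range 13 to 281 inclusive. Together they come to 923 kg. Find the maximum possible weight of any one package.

281

Maximizing one value means minimizing the remaining 8.
The other 8 contribute at least 8 × 13 = 104, leaving at most 923 − 104 = 819.
But each package is capped at 281, so the maximum is 281.
Achievable: one at 281 and the other 8 totalling 642, which fits since 8 × 13 ≤ 642 ≤ 8 × 281.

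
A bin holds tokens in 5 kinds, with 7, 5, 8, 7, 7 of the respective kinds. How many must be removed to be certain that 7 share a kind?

In the worst case you take as many as possible of each kind without reaching 7: 6 + 5 + 6 + 6 + 6 = 29.
The next one must give 7 of some kind, so 29 + 1 = 30.

30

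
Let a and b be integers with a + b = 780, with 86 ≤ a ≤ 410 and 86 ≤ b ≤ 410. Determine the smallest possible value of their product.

ab = a(780 − a) is concave in a, so over [370, 410] it is minimized at an endpoint.
The extreme feasible split is a = 370, b = 410, giving ab = 151700.

151700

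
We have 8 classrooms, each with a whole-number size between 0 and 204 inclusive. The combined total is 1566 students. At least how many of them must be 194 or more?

2

If only k of them are at least 194, the other 8 − k are at most 193, so the total is at most k·204 + (8 − k)·193.
This must reach 1566, so k·204 + (8 − k)·193 ≥ 1566, giving k ≥ 2.
Exactly 2 works: 2 values at 204 and 6 at 193 total 1566.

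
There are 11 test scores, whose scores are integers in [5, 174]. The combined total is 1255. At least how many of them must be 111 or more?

Each value short of 111 is at most 110, costing at least 174 − 110 = 64 against the maximum total of 1914.
We can afford to lose at most 1914 − 1255 = 659, so at most ⌊659/64⌋ = 10 fall short, and at least 1 are ≥ 111.
Exactly 1 works: 1 value at 174 and 10 at 110 total 1274; lower one of the high values by 19 (still ≥ 111) to hit 1255.

1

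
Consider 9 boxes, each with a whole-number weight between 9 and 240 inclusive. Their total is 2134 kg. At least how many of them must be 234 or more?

6

If only k of them are at least 234, the other 9 − k are at most 233, so the total is at most k·240 + (9 − k)·233.
This must reach 2134, so k·240 + (9 − k)·233 ≥ 2134, giving k ≥ 6.
Exactly 6 works: 6 values at 240 and 3 at 233 total 2139; lower one of the high values by 5 (still ≥ 234) to hit 2134.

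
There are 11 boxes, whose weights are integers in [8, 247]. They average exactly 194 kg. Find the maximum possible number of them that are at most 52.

2

The total is 11 × 194 = 2134.
Suppose k of them are at most 52. Those contribute at most 52 each and the rest at most 247 each.
So the total is at most 52k + 247(11 − k) = 2717 − 195k. This must still be ≥ 2134, so k ≤ 2.
k = 2 is achieved by 2 values at 52 and 9 at 247, total 2327; lower one of the 247's by 193 (still > 52) to reach 2134.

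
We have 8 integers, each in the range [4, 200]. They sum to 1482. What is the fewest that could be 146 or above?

6

Suppose at most 8 − j of them reach 146; then j values are ≤ 145 and the rest ≤ 200.
The total is then ≤ 145·j + 200·(8 − j) = 1600 − 55j. For this to be ≥ 1482 we need j ≤ 2, so at least 8 − 2 = 6 must reach 146.
Exactly 6 works: 6 values at 200 and 2 at 145 total 1490; lower one of the high values by 8 (still ≥ 146) to hit 1482.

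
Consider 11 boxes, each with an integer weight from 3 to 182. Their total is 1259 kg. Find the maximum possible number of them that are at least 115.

If k of the values are ≥ 115, the total is ≥ 115k + 3(11 − k).
Setting 115k + 3(11 − k) ≤ 1259 gives 112k ≤ 1226, so k ≤ 10.
k = 10 is achieved by 10 values at 115 and 1 at 3, total 1153; add 106 to one value (staying below 115) to reach 1259.

10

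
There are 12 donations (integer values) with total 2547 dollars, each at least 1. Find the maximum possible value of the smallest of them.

If every one of the 12 were at least 213, the total would be at least 12 × 213 = 2556 > 2547.
Equality holds with 9 values of 212 and 3 values of 213.

212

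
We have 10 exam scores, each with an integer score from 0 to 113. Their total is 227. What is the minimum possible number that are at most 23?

If only k of them are at most 23, the other 10 − k are at least 24, so the total is at least (10 − k)·24 + k·0.
This is ≤ 227, so (10 − k)·24 + 0k ≤ 227, which gives k ≥ 1.
Exactly 1 works: 1 value at 0 and 9 at 24 total 216; raise one of the low values by 11 (still ≤ 23) to hit 227.

1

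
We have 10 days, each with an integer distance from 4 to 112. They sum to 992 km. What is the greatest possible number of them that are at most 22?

Each value at 22 or below falls at least 112 − 22 = 90 short of the ceiling 112.
The ceiling total is 10 × 112 = 1120, and we need 992, so at most ⌊(1120 − 992)/90⌋ = 1 can be that low.
k = 1 is achieved by 1 value at 22 and 9 at 112, total 1030; lower one of the 112's by 38 (still > 22) to reach 992.

1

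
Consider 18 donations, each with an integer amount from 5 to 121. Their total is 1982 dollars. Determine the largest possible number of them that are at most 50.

Suppose k of them are at most 50. Those contribute at most 50 each and the rest at most 121 each.
So the total is at most 50k + 121(18 − k) = 2178 − 71k. This must still be ≥ 1982, so k ≤ 2.
k = 2 is achieved by 2 values at 50 and 16 at 121, total 2036; lower one of the 121's by 54 (still > 50) to reach 1982.

2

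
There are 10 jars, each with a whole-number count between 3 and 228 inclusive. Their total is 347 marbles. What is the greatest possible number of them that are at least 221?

If k of the values are ≥ 221, the total is ≥ 221k + 3(10 − k).
Setting 221k + 3(10 − k) ≤ 347 gives 218k ≤ 317, so k ≤ 1.
k = 1 is achieved by 1 value at 221 and 9 at 3, total 248; add 99 to one value (staying below 221) to reach 347.

1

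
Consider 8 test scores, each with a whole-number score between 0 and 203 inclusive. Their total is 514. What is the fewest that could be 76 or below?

If only k of them are at most 76, the other 8 − k are at least 77, so the total is at least (8 − k)·77 + k·0.
This is ≤ 514, so (8 − k)·77 + 0k ≤ 514, which gives k ≥ 2.
Exactly 2 works: 2 values at 0 and 6 at 77 total 462; raise one of the low values by 52 (still ≤ 76) to hit 514.

2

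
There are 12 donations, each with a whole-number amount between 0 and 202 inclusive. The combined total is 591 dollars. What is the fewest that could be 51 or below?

1

Each value above 51 is at least 52, contributing at least 52 − 0 = 52 above the floor 0.
The sum exceeds the floor total 0 by 591, so at most ⌊591/52⌋ = 11 exceed 51, and at least 1 are ≤ 51.
Exactly 1 works: 1 value at 0 and 11 at 52 total 572; raise one of the low values by 19 (still ≤ 51) to hit 591.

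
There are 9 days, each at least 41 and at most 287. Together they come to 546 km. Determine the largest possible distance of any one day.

Maximizing one value means minimizing the remaining 8.
The other 8 contribute at least 8 × 41 = 328, leaving at most 546 − 328 = 218.
Since 218 ≤ 287, this is achievable: one at 218 and 8 at 41.

218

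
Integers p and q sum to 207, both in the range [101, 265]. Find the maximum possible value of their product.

10712

For a fixed sum, the product pq is largest when p and q are as close as possible.
Taking p = 103 and q = 104 (both in [101, 265]) gives pq = 10712.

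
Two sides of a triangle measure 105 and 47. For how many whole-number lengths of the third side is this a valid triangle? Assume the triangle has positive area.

The triangle inequality gives |105 − 47| < c < 105 + 47, i.e. 58 < c < 152.
So c can be any integer from 59 to 151: 93 values.

93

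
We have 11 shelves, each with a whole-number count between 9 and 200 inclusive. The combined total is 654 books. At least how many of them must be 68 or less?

2

If only k of them are at most 68, the other 11 − k are at least 69, so the total is at least (11 − k)·69 + k·9.
This is ≤ 654, so (11 − k)·69 + 9k ≤ 654, which gives k ≥ 2.
Exactly 2 works: 2 values at 9 and 9 at 69 total 639; raise one of the low values by 15 (still ≤ 68) to hit 654.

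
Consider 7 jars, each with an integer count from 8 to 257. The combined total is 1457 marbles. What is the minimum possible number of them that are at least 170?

Each value short of 170 is at most 169, costing at least 257 − 169 = 88 against the maximum total of 1799.
We can afford to lose at most 1799 − 1457 = 342, so at most ⌊342/88⌋ = 3 fall short, and at least 4 are ≥ 170.
Exactly 4 works: 4 values at 257 and 3 at 169 total 1535; lower one of the high values by 78 (still ≥ 170) to hit 1457.

4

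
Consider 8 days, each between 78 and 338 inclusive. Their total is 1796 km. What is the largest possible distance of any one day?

To make one day as large as possible, make the other 7 as small as possible.
The other 7 contribute at least 7 × 78 = 546, leaving at most 1796 − 546 = 1250.
But each day is capped at 338, so the maximum is 338.
Achievable: one at 338 and the other 7 totalling 1458, which fits since 7 × 78 ≤ 1458 ≤ 7 × 338.

338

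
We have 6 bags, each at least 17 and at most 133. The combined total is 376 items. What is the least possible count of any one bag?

To make one bag as small as possible, make the other 5 as large as possible.
The other 5 can take up 5 × 133 = 665 ≥ 376 − 17, so one bag can sit at its floor of 17.
Achievable: one at 17 and the other 5 totalling 359, which fits since 5 × 17 ≤ 359 ≤ 5 × 133.

17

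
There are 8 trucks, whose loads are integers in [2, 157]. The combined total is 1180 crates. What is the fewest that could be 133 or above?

If only k of them are at least 133, the other 8 − k are at most 132, so the total is at most k·157 + (8 − k)·132.
This must reach 1180, so k·157 + (8 − k)·132 ≥ 1180, giving k ≥ 5.
Exactly 5 works: 5 values at 157 and 3 at 132 total 1181; lower one of the high values by 1 (still ≥ 133) to hit 1180.

5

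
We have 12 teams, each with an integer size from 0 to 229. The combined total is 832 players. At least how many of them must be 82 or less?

Let j be the number exceeding 82. Then the total is ≥ 83·j + 0·(12 − j) = 0 + 83j.
So 83j ≤ 832 and j ≤ 10; hence at least 12 − 10 = 2 are ≤ 82.
Exactly 2 works: 2 values at 0 and 10 at 83 total 830; raise one of the low values by 2 (still ≤ 82) to hit 832.

2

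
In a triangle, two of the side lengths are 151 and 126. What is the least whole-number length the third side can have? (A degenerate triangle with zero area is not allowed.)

The third side must exceed |151 − 126| = 25.
The smallest integer above 25 is 26.

26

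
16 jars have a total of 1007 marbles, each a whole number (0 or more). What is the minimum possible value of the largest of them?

63

If every one of the 16 were at most 62, the total would be at most 16 × 62 = 992 < 1007.
Taking 1 copy of 62 and 15 copies of 63 gives exactly 1007, so 63 is attained.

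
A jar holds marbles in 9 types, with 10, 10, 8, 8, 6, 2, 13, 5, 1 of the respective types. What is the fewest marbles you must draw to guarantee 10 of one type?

In the worst case you take as many as possible of each type without reaching 10: 9 + 9 + 8 + 8 + 6 + 2 + 9 + 5 + 1 = 57.
The next one must give 10 of some type, so 57 + 1 = 58.

58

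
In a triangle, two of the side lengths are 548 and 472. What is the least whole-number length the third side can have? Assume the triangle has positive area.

77

The third side must exceed |548 − 472| = 76.
The smallest integer above 76 is 77.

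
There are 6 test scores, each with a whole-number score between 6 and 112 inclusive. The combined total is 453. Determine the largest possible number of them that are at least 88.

If k of the values are ≥ 88, the total is ≥ 88k + 6(6 − k).
Setting 88k + 6(6 − k) ≤ 453 gives 82k ≤ 417, so k ≤ 5.
k = 5 is achieved by 5 values at 88 and 1 at 6, total 446; add 7 to one value (staying below 88) to reach 453.

5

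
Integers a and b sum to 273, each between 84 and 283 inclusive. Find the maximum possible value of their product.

ab = a(273 − a) is maximized when a is as near 273/2 as the bounds allow.
Taking a = 136 and b = 137 (both in [84, 283]) gives ab = 18632.

18632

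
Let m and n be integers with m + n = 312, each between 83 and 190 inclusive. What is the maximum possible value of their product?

24336

For a fixed sum, the product mn is largest when m and n are as close as possible.
Taking m = 156 and n = 156 (both in [83, 190]) gives mn = 24336.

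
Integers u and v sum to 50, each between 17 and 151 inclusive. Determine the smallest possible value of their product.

uv = u(50 − u) is concave in u, so over [17, 33] it is minimized at an endpoint.
The extreme feasible split is u = 17, v = 33, giving uv = 561.

561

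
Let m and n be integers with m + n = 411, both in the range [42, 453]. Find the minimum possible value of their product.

For a fixed sum, mn is smallest when m and n are as far apart as possible.
At the endpoint m = 42, n = 411 − 42 = 369, so mn = 42 × 369 = 15498.

15498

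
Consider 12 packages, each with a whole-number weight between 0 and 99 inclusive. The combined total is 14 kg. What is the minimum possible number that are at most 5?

Each value above 5 is at least 6, contributing at least 6 − 0 = 6 above the floor 0.
The sum exceeds the floor total 0 by 14, so at most ⌊14/6⌋ = 2 exceed 5, and at least 10 are ≤ 5.
Exactly 10 works: 10 values at 0 and 2 at 6 total 12; raise one of the low values by 2 (still ≤ 5) to hit 14.

10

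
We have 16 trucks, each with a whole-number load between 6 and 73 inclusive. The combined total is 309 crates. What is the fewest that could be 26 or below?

If only k of them are at most 26, the other 16 − k are at least 27, so the total is at least (16 − k)·27 + k·6.
This is ≤ 309, so (16 − k)·27 + 6k ≤ 309, which gives k ≥ 6.
Exactly 6 works: 6 values at 6 and 10 at 27 total 306; raise one of the low values by 3 (still ≤ 26) to hit 309.

6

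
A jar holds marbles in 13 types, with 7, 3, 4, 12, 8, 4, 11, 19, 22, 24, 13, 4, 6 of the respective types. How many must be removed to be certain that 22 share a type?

134

In the worst case you take as many as possible of each type without reaching 22: 7 + 3 + 4 + 12 + 8 + 4 + 11 + 19 + 21 + 21 + 13 + 4 + 6 = 133.
The next one must give 22 of some type, so 133 + 1 = 134.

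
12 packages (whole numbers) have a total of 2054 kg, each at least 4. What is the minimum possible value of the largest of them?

The average is 2054/12 > 171, so not all 12 can be 171 or less; the largest is ≥ 172.
Equality holds with 2 values of 172 and 10 values of 171.

172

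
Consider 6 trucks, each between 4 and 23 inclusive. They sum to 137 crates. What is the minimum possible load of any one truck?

22

Minimizing one value means maximizing the remaining 5.
The other 5 contribute at most 5 × 23 = 115, leaving at least 137 − 115 = 22.
Since 22 ≥ 4, this is achievable: one at 22 and 5 at 23.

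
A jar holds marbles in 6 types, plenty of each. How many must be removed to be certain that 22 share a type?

In the worst case you draw 21 of each of the 6 types: 6 × 21 = 126.
One more forces 22 of some type, so 126 + 1 = 127.

127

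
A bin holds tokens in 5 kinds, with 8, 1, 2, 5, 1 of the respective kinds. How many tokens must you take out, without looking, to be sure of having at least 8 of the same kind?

17

In the worst case you take as many as possible of each kind without reaching 8: 7 + 1 + 2 + 5 + 1 = 16.
The next one must give 8 of some kind, so 16 + 1 = 17.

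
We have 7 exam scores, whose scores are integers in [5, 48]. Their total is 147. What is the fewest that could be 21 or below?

If only k of them are at most 21, the other 7 − k are at least 22, so the total is at least (7 − k)·22 + k·5.
This is ≤ 147, so (7 − k)·22 + 5k ≤ 147, which gives k ≥ 1.
Exactly 1 works: 1 value at 5 and 6 at 22 total 137; raise one of the low values by 10 (still ≤ 21) to hit 147.

1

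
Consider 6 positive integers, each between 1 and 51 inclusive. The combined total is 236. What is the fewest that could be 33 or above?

3

Suppose at most 6 − j of them reach 33; then j values are ≤ 32 and the rest ≤ 51.
The total is then ≤ 32·j + 51·(6 − j) = 306 − 19j. For this to be ≥ 236 we need j ≤ 3, so at least 6 − 3 = 3 must reach 33.
Exactly 3 works: 3 values at 51 and 3 at 32 total 249; lower one of the high values by 13 (still ≥ 33) to hit 236.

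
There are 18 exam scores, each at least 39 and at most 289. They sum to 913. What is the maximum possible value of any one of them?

250

Maximizing one value means minimizing the remaining 17.
The other 17 contribute at least 17 × 39 = 663, leaving at most 913 − 663 = 250.
Since 250 ≤ 289, this is achievable: one at 250 and 17 at 39.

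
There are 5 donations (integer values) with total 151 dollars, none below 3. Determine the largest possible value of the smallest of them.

If every one of the 5 were at least 31, the total would be at least 5 × 31 = 155 > 151.
Taking 4 copies of 30 and 1 copy of 31 gives exactly 151, so 30 is attained.

30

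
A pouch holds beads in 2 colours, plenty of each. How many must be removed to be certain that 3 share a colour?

5

In the worst case you draw 2 of each of the 2 colours: 2 × 2 = 4.
One more forces 3 of some colour, so 4 + 1 = 5.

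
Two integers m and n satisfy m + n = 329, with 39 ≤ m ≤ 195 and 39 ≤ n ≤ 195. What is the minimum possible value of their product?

26130

Since m + n is fixed, pushing one of them to its bound minimizes the product.
The extreme feasible split is m = 134, n = 195, giving mn = 26130.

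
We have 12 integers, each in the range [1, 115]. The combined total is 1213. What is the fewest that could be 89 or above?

6

Suppose at most 12 − j of them reach 89; then j values are ≤ 88 and the rest ≤ 115.
The total is then ≤ 88·j + 115·(12 − j) = 1380 − 27j. For this to be ≥ 1213 we need j ≤ 6, so at least 12 − 6 = 6 must reach 89.
Exactly 6 works: 6 values at 115 and 6 at 88 total 1218; lower one of the high values by 5 (still ≥ 89) to hit 1213.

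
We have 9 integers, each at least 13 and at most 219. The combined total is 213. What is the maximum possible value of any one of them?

109

Maximizing one value means minimizing the remaining 8.
The other 8 contribute at least 8 × 13 = 104, leaving at most 213 − 104 = 109.
Since 109 ≤ 219, this is achievable: one at 109 and 8 at 13.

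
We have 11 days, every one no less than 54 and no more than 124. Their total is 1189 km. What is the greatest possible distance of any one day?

To make one day as large as possible, make the other 10 as small as possible.
The other 10 contribute at least 10 × 54 = 540, leaving at most 1189 − 540 = 649.
But each day is capped at 124, so the maximum is 124.
Achievable: one at 124 and the other 10 totalling 1065, which fits since 10 × 54 ≤ 1065 ≤ 10 × 124.

124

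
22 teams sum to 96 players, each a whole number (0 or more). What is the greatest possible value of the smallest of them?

4

If every one of the 22 were at least 5, the total would be at least 22 × 5 = 110 > 96.
Taking 14 copies of 4 and 8 copies of 5 gives exactly 96, so 4 is attained.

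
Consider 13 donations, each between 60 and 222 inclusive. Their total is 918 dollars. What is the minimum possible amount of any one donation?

60

To make one donation as small as possible, make the other 12 as large as possible.
The other 12 can take up 12 × 222 = 2664 ≥ 918 − 60, so one donation can sit at its floor of 60.
Achievable: one at 60 and the other 12 totalling 858, which fits since 12 × 60 ≤ 858 ≤ 12 × 222.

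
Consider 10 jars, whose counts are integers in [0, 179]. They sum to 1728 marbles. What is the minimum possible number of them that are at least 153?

8

Each value short of 153 is at most 152, costing at least 179 − 152 = 27 against the maximum total of 1790.
We can afford to lose at most 1790 − 1728 = 62, so at most ⌊62/27⌋ = 2 fall short, and at least 8 are ≥ 153.
Exactly 8 works: 8 values at 179 and 2 at 152 total 1736; lower one of the high values by 8 (still ≥ 153) to hit 1728.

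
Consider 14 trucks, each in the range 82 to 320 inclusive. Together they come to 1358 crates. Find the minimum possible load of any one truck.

Minimizing one value means maximizing the remaining 13.
The other 13 can take up 13 × 320 = 4160 ≥ 1358 − 82, so one truck can sit at its floor of 82.
Achievable: one at 82 and the other 13 totalling 1276, which fits since 13 × 82 ≤ 1276 ≤ 13 × 320.

82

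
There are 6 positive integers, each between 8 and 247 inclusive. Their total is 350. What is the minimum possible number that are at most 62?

Each value above 62 is at least 63, contributing at least 63 − 8 = 55 above the floor 8.
The sum exceeds the floor total 48 by 302, so at most ⌊302/55⌋ = 5 exceed 62, and at least 1 are ≤ 62.
Exactly 1 works: 1 value at 8 and 5 at 63 total 323; raise one of the low values by 27 (still ≤ 62) to hit 350.

1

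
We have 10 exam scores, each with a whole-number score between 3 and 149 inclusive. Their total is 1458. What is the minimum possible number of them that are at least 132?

Suppose at most 10 − j of them reach 132; then j values are ≤ 131 and the rest ≤ 149.
The total is then ≤ 131·j + 149·(10 − j) = 1490 − 18j. For this to be ≥ 1458 we need j ≤ 1, so at least 10 − 1 = 9 must reach 132.
Exactly 9 works: 9 values at 149 and 1 at 131 total 1472; lower one of the high values by 14 (still ≥ 132) to hit 1458.

9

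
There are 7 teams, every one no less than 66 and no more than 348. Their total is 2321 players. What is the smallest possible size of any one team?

233

Minimizing one value means maximizing the remaining 6.
The other 6 contribute at most 6 × 348 = 2088, leaving at least 2321 − 2088 = 233.
Since 233 ≥ 66, this is achievable: one at 233 and 6 at 348.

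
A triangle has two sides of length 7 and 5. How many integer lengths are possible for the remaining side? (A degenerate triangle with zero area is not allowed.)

9

The triangle inequality gives |7 − 5| < c < 7 + 5, i.e. 2 < c < 12.
So c can be any integer from 3 to 11: 9 values.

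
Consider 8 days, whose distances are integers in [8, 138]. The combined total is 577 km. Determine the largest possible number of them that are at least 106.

If k of the values are ≥ 106, the total is ≥ 106k + 8(8 − k).
Setting 106k + 8(8 − k) ≤ 577 gives 98k ≤ 513, so k ≤ 5.
k = 5 is achieved by 5 values at 106 and 3 at 8, total 554; add 23 to one value (staying below 106) to reach 577.

5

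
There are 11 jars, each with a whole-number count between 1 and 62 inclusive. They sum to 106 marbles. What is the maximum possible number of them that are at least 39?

2

Suppose k of them are at least 39. Those contribute at least 39 each and the other 11 − k at least 1 each.
So the total is at least 39k + 1(11 − k) = 11 + 38k. This must be ≤ 106, giving k ≤ 2.
k = 2 is achieved by 2 values at 39 and 9 at 1, total 87; add 19 to one value (staying below 39) to reach 106.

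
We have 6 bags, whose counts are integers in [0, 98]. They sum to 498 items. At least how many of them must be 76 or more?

3

Each value short of 76 is at most 75, costing at least 98 − 75 = 23 against the maximum total of 588.
We can afford to lose at most 588 − 498 = 90, so at most ⌊90/23⌋ = 3 fall short, and at least 3 are ≥ 76.
Exactly 3 works: 3 values at 98 and 3 at 75 total 519; lower one of the high values by 21 (still ≥ 76) to hit 498.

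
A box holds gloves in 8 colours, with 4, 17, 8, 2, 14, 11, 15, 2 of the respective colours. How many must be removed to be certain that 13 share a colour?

64

In the worst case you take as many as possible of each colour without reaching 13: 4 + 12 + 8 + 2 + 12 + 11 + 12 + 2 = 63.
The next one must give 13 of some colour, so 63 + 1 = 64.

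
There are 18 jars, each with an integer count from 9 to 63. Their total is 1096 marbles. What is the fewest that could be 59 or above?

11

Each value short of 59 is at most 58, costing at least 63 − 58 = 5 against the maximum total of 1134.
We can afford to lose at most 1134 − 1096 = 38, so at most ⌊38/5⌋ = 7 fall short, and at least 11 are ≥ 59.
Exactly 11 works: 11 values at 63 and 7 at 58 total 1099; lower one of the high values by 3 (still ≥ 59) to hit 1096.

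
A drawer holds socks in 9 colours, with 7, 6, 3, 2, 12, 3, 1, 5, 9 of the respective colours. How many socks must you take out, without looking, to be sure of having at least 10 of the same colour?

In the worst case you take as many as possible of each colour without reaching 10: 7 + 6 + 3 + 2 + 9 + 3 + 1 + 5 + 9 = 45.
The next one must give 10 of some colour, so 45 + 1 = 46.

46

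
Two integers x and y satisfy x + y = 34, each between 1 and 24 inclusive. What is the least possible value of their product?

240

xy = x(34 − x) is concave in x, so over [10, 24] it is minimized at an endpoint.
The extreme feasible split is x = 10, y = 24, giving xy = 240.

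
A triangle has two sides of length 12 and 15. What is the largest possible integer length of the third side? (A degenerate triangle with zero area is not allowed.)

26

The third side must be less than 12 + 15 = 27.
The largest integer below 27 is 26.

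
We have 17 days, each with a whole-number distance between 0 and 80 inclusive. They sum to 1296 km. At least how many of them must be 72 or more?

10

Each value short of 72 is at most 71, costing at least 80 − 71 = 9 against the maximum total of 1360.
We can afford to lose at most 1360 − 1296 = 64, so at most ⌊64/9⌋ = 7 fall short, and at least 10 are ≥ 72.
Exactly 10 works: 10 values at 80 and 7 at 71 total 1297; lower one of the high values by 1 (still ≥ 72) to hit 1296.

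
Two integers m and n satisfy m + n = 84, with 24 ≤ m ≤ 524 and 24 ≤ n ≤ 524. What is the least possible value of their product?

1440

mn = m(84 − m) is concave in m, so over [24, 60] it is minimized at an endpoint.
The extreme feasible split is m = 24, n = 60, giving mn = 1440.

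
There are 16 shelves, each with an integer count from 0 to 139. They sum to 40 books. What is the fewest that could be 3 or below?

6

If only k of them are at most 3, the other 16 − k are at least 4, so the total is at least (16 − k)·4 + k·0.
This is ≤ 40, so (16 − k)·4 + 0k ≤ 40, which gives k ≥ 6.
Exactly 6 works: 6 values at 0 and 10 at 4 total 40.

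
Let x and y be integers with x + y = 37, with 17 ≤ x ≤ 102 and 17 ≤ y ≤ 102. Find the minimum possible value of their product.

340

For a fixed sum, xy is smallest when x and y are as far apart as possible.
At the endpoint x = 17, y = 37 − 17 = 20, so xy = 17 × 20 = 340.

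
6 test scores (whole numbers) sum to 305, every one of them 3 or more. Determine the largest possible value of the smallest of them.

50

If every one of the 6 were at least 51, the total would be at least 6 × 51 = 306 > 305.
Taking 1 copy of 50 and 5 copies of 51 gives exactly 305, so 50 is attained.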